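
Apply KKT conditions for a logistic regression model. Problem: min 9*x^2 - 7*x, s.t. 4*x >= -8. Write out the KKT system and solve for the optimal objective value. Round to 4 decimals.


Step 1: Try lambda = 0 (constraint inactive).
Stationarity: 2*9*x - 7 = 0
x* = 7/(2*9) = 7/18 = 0.3889 (rounded; the exact value 7/18 is used below)
Check constraint: 4*0.3889 = 1.5556 >= -8 -- satisfied.
Step 2: Compute optimal value.
f(x*) = 9*(7/18)^2 - 7*(7/18) = -1.3611


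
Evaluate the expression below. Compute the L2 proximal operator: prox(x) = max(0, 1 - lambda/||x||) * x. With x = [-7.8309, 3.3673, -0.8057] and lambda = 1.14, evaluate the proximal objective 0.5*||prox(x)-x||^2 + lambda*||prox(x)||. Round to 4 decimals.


Step 1: Compute ||x||.
||x|| = 8.5622
Step 2: Compute scaling factor.
scale = max(0, 1 - 1.14/8.5622) = 0.8669
Step 3: prox(x) = [-6.7883, 2.919, -0.6984]
||prox(x)|| = 7.4222
Step 4: Proximal objective.
0.5*||prox-x||^2 = 0.6498
lambda*||prox|| = 8.4613
Total = 9.1111


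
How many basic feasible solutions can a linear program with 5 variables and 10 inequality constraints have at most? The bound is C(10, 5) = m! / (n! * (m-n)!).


Each vertex corresponds to some choice of n active constraints out of m, so the number of vertices is at most C(m, n) = m! / (n!(m-n)!).
m = 10, n = 5
Numerator: 10 * 9 * 8 * 7 * 6
Denominator: 5! = 120
C(10, 5) = 252


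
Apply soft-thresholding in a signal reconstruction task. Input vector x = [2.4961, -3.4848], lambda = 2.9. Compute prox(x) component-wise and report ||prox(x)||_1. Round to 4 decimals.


Soft-thresholding with lambda = 2.9:
prox(2.4961) = sign(2.4961)*max(|2.4961| - 2.9, 0) = 0.0
prox(-3.4848) = sign(-3.4848)*max(|-3.4848| - 2.9, 0) = -0.5848
prox(x) = [0.0, -0.5848]
||prox(x)||_1 = 0.0 + 0.5848 = 0.5848


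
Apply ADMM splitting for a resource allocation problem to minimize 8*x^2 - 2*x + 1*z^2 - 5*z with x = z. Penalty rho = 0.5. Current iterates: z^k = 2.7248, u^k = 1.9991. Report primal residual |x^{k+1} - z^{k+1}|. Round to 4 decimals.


ADMM iteration with rho = 0.5, z^k = 2.7248, u^k = 1.9991
Step 1: x-update.
Minimize 8*x^2 - 2*x + (0.5/2)*(x - 2.7248 + 1.9991)^2
FOC: (2*8 + 0.5)*x = 2 + 0.5*(2.7248 - 1.9991)
x^{k+1} = 0.1432
Step 2: z-update.
Minimize 1*z^2 - 5*z + (0.5/2)*(0.1432 - z + 1.9991)^2
FOC: (2*1 + 0.5)*z = 5 + 0.5*(0.1432 + 1.9991)
z^{k+1} = 2.4285
Step 3: u-update.
u^{k+1} = 1.9991 + 0.1432 - 2.4285 = -0.2862
Step 4: Primal residual = |0.1432 - 2.4285| = 2.2853


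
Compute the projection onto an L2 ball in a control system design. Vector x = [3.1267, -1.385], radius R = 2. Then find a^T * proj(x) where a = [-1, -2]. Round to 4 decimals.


Step 1: Compute ||x|| (intermediates to 6 decimals).
||x|| = sqrt(3.1267^2 + (-1.385)^2) = 3.419719
Step 2: Project.
Since ||x|| > R, scale = R/||x|| = 2/3.419719 = 0.584843, proj(x) = scale * x
proj(x) = [1.828629, -0.810008]
Step 3: Dot product.
a^T * proj(x) = -1*1.828629 - 2*(-0.810008) = -0.2086


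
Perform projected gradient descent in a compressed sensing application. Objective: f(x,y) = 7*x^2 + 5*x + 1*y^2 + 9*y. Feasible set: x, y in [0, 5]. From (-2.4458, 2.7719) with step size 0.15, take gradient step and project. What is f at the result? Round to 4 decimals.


Step 1: Compute gradient at (-2.4458, 2.7719).
grad_x = 2*7*-2.4458 + 5 = -29.2412
grad_y = 2*1*2.7719 + 9 = 14.5438
Step 2: Gradient step.
x_raw = -2.4458 - 0.15*-29.2412 = 1.9404
y_raw = 2.7719 - 0.15*14.5438 = 0.5903
Step 3: Project onto [0, 5].
x_proj = clip(1.9404) = 1.9404
y_proj = clip(0.5903) = 0.5903
Step 4: Evaluate f.
f(1.9404, 0.5903) = 41.7189


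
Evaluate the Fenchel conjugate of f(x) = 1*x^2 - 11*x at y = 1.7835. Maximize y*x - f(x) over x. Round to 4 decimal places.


f*(y) = sup_x {y*x - a*x^2 - b*x} = sup_x {(y-b)*x - a*x^2}
FOC: (y - b) - 2a*x = 0 => x* = (y - b)/(2a)
x* = (1.7835 + 11)/(2*1) = 6.3918
f*(1.7835) = (y-b)^2/(4a) = (1.7835 + 11)^2/(4*1)
= 163.4179/4 = 40.8545


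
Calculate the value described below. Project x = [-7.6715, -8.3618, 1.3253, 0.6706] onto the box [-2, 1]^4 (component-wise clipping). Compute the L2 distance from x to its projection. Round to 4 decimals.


Project each component onto [-2, 1].
clip(-7.6715) = -2.0, clip(-8.3618) = -2.0, clip(1.3253) = 1.0, clip(0.6706) = 0.6706
Projection = [-2.0, -2.0, 1.0, 0.6706]
Squared diffs: [32.1659, 40.4725, 0.1058, 0.0]
Distance = sqrt(72.7442) = 8.529


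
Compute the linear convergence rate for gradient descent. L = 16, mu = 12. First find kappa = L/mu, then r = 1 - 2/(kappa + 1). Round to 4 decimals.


Step 1: Compute the condition number.
kappa = L/mu = 16/12 = 1.3333
Step 2: Compute the convergence rate.
r = 1 - 2/(kappa + 1) = 1 - 2*mu/(L + mu) = (L - mu)/(L + mu) = 4/28 = 0.1429


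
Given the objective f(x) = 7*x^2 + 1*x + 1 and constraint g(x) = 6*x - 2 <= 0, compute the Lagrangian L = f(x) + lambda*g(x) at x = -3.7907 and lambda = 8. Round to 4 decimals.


Step 1: Evaluate f(x).
f(-3.7907) = 7*(-3.7907)^2 + 1*(-3.7907) + 1 = 97.7951
Step 2: Evaluate g(x).
g(-3.7907) = 6*-3.7907 - 2 = -24.7442
Step 3: Compute Lagrangian.
L = 97.7951 + 8*-24.7442 = -100.1585


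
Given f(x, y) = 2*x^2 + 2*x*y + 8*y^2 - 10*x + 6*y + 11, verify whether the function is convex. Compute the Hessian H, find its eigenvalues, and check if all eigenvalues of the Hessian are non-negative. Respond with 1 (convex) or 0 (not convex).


The Hessian of f(x,y) = 2*x^2 + 2*x*y + 8*y^2 - 10*x + 6*y + 11 is:
H = [[4, 2], [2, 16]]
Trace = 4 + 16 = 20
Determinant = 4*16 - (2)^2 = 60
Discriminant = (20)^2 - 4*60 = 160.0
Eigenvalues: lambda_1 = 3.6754, lambda_2 = 16.3246
The function is convex.

1


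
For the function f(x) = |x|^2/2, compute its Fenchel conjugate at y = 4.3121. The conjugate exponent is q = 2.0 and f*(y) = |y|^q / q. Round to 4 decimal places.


The conjugate exponent q satisfies 1/p + 1/q = 1.
p = 2, so q = 2/(2 - 1) = 2.0
|y|^q = 4.3121^2.0 = 18.5942
f*(4.3121) = 18.5942 / 2.0 = 9.2971


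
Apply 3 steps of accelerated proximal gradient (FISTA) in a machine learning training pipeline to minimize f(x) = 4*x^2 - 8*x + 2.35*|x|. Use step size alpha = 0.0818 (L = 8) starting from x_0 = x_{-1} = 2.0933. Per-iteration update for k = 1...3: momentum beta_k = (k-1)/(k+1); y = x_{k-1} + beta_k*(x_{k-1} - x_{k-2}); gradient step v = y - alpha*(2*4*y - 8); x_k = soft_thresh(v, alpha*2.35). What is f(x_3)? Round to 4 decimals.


FISTA on f(x) = 4*x^2 - 8*x + 2.35*|x|
L = 8, alpha = 0.0818
Iteration 1: beta = 0.0, y = 2.0933 + 0.0*(2.0933 - 2.0933) = 2.0933
  grad(y) = 8.7464, v = y - alpha*grad = 1.3778
  prox(v) = soft_thresh(1.3778, 0.1922) = 1.1856
Iteration 2: beta = 0.3333, y = 1.1856 + 0.3333*(1.1856 - 2.0933) = 0.8831
  grad(y) = -0.9356, v = y - alpha*grad = 0.9596
  prox(v) = soft_thresh(0.9596, 0.1922) = 0.7674
Iteration 3: beta = 0.5, y = 0.7674 + 0.5*(0.7674 - 1.1856) = 0.5582
  grad(y) = -3.5342, v = y - alpha*grad = 0.8473
  prox(v) = soft_thresh(0.8473, 0.1922) = 0.6551
f(x_3) = 4*0.6551^2 - 8*0.6551 + 2.35*|0.6551| = -1.9847


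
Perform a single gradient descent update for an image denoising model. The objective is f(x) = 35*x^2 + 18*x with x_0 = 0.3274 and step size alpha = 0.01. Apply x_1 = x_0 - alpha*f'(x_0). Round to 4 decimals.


We compute the gradient at x_0 and apply the update.
f'(x) = 70*x + 18
f'(0.3274) = 70*0.3274 + 18 = 40.918
x_1 = 0.3274 - 0.01*40.918 = -0.0818


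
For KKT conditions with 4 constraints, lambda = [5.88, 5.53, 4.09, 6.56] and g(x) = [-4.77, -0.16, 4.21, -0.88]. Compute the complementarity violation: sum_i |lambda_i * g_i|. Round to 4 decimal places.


KKT complementary slackness check:
lambda_1 * g_1 = 5.88 * -4.77 = -28.0476
lambda_2 * g_2 = 5.53 * -0.16 = -0.8848
lambda_3 * g_3 = 4.09 * 4.21 = 17.2189
lambda_4 * g_4 = 6.56 * -0.88 = -5.7728
Total violation = 28.0476 + 0.8848 + 17.2189 + 5.7728 = 51.9241


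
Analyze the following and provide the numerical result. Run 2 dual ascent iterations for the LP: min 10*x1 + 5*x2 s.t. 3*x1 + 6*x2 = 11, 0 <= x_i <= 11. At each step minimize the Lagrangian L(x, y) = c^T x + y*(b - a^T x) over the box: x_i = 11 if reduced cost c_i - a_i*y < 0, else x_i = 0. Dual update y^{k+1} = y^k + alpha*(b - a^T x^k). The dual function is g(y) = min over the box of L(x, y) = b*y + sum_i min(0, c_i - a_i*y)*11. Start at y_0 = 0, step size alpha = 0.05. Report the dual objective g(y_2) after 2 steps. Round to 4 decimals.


Dual ascent for LP: min 10*x1 + 5*x2, 3*x1 + 6*x2 = 11, 0 <= x_i <= 11
Step 1: y^k = 0.0, reduced costs: (10.0, 5.0)
  x^k = (0.0, 0.0), subgradient = b - a^T x = 11.0
  y^{k+1} = 0.0 + 0.05*11.0 = 0.55
Step 2: y^k = 0.55, reduced costs: (8.35, 1.7)
  x^k = (0.0, 0.0), subgradient = b - a^T x = 11.0
  y^{k+1} = 0.55 + 0.05*11.0 = 1.1
Dual objective at y_2 = 1.1: reduced costs (6.7, -1.6), box minimizer x = (0.0, 11.0)
g(y_2) = b*y + (c1 - a1*y)*x1 + (c2 - a2*y)*x2 = 11*1.1 + 6.7*0.0 + (-1.6)*11.0 = 12.1 + 0.0 - 17.6 = -5.5


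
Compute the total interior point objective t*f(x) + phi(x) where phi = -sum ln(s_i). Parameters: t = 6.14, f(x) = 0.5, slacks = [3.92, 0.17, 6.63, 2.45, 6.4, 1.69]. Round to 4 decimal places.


Step 1: Compute log-barrier.
ln values: [1.3661, -1.772, 1.8916, 0.8961, 1.8563, 0.5247]
phi = -(1.3661 - 1.772 + 1.8916 + 0.8961 + 1.8563 + 0.5247) = -4.7629
Step 2: Compute augmented objective.
t*f(x) = 6.14*0.5 = 3.07
Total = 3.07 - 4.7629 = -1.6929


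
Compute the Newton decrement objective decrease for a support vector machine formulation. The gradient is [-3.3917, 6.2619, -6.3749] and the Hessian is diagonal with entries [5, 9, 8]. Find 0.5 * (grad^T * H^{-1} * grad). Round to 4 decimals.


Step 1: H is diagonal, so H^(-1) * g = [-0.6783, 0.6958, -0.7969].
Step 2: g^T H^(-1) g = sum_i g_i^2 / H_ii
  = (-3.3917)^2/5 + (6.2619)^2/9 + (-6.3749)^2/8
  = 2.3007 + 4.3568 + 5.0799 = 11.7375
Step 3: Objective decrease = 0.5 * g^T H^(-1) g = 5.8687


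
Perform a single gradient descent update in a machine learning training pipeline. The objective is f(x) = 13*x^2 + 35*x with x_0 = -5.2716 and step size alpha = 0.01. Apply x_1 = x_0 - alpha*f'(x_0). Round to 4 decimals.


We compute the gradient at x_0 and apply the update.
f'(x) = 26*x + 35
f'(-5.2716) = 26*-5.2716 + 35 = -102.0616
x_1 = -5.2716 - 0.01*-102.0616 = -4.251


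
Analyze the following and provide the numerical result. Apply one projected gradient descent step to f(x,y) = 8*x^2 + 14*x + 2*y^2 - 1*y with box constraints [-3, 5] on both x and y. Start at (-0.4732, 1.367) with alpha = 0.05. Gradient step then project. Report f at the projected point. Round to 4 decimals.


Step 1: Compute gradient at (-0.4732, 1.367).
grad_x = 2*8*-0.4732 + 14 = 6.4288
grad_y = 2*2*1.367 - 1 = 4.468
Step 2: Gradient step.
x_raw = -0.4732 - 0.05*6.4288 = -0.7946
y_raw = 1.367 - 0.05*4.468 = 1.1436
Step 3: Project onto [-3, 5].
x_proj = clip(-0.7946) = -0.7946
y_proj = clip(1.1436) = 1.1436
Step 4: Evaluate f.
f(-0.7946, 1.1436) = -4.6013


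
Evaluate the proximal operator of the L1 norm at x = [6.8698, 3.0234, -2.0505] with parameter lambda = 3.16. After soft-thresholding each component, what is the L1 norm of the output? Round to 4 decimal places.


Soft-thresholding with lambda = 3.16:
prox(6.8698) = sign(6.8698)*max(|6.8698| - 3.16, 0) = 3.7098
prox(3.0234) = sign(3.0234)*max(|3.0234| - 3.16, 0) = 0.0
prox(-2.0505) = sign(-2.0505)*max(|-2.0505| - 3.16, 0) = 0.0
prox(x) = [3.7098, 0.0, 0.0]
||prox(x)||_1 = 3.7098 + 0.0 + 0.0 = 3.7098


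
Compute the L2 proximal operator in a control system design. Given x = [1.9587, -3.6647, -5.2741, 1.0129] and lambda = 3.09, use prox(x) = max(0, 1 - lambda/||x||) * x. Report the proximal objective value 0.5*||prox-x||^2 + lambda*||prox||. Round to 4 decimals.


Step 1: Compute ||x||.
||x|| = 6.7903
Step 2: Compute scaling factor.
scale = max(0, 1 - 3.09/6.7903) = 0.5449
Step 3: prox(x) = [1.0674, -1.997, -2.8741, 0.552]
||prox(x)|| = 3.7003
Step 4: Proximal objective.
0.5*||prox-x||^2 = 4.7741
lambda*||prox|| = 11.4339
Total = 16.2081


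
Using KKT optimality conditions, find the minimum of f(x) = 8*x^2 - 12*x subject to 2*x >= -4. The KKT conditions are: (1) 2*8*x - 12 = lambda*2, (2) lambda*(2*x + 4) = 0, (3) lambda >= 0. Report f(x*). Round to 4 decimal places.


Step 1: Try lambda = 0 (constraint inactive).
Stationarity: 2*8*x - 12 = 0
x* = 12/(2*8) = 0.75
Check constraint: 2*0.75 = 1.5 >= -4 -- satisfied.
Step 2: Compute optimal value.
f(x*) = 8*0.75^2 - 12*0.75 = -4.5


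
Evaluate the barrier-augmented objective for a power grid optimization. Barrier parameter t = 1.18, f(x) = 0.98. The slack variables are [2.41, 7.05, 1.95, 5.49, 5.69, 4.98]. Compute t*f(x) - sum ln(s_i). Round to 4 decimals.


Step 1: Compute log-barrier.
ln values: [0.8796, 1.953, 0.6678, 1.7029, 1.7387, 1.6054]
phi = -(0.8796 + 1.953 + 0.6678 + 1.7029 + 1.7387 + 1.6054) = -8.5476
Step 2: Compute augmented objective.
t*f(x) = 1.18*0.98 = 1.1564
Total = 1.1564 - 8.5476 = -7.3912


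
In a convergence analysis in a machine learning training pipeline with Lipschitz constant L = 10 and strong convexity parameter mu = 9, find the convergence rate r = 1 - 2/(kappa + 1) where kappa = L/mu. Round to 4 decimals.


Step 1: Compute the condition number.
kappa = L/mu = 10/9 = 1.1111
Step 2: Compute the convergence rate.
r = 1 - 2/(kappa + 1) = 1 - 2*mu/(L + mu) = (L - mu)/(L + mu) = 1/19 = 0.0526


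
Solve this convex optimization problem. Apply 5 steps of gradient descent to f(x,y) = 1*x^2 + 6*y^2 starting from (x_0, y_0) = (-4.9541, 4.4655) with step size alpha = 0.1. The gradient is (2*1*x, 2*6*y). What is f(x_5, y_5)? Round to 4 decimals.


Gradient descent on f(x,y) = 1*x^2 + 6*y^2.
Starting point: (-4.9541, 4.4655), alpha = 0.1
Step 1: grad_x = 2*1*-4.9541 = -9.9082, grad_y = 2*6*4.4655 = 53.586
  x_1 = -4.9541 - 0.1*-9.9082 = -3.9633
  y_1 = 4.4655 - 0.1*53.586 = -0.8931
Step 2: grad_x = 2*1*-3.9633 = -7.9266, grad_y = 2*6*-0.8931 = -10.7172
  x_2 = -3.9633 - 0.1*-7.9266 = -3.1706
  y_2 = -0.8931 - 0.1*-10.7172 = 0.1786
Step 3: grad_x = 2*1*-3.1706 = -6.3412, grad_y = 2*6*0.1786 = 2.1434
  x_3 = -3.1706 - 0.1*-6.3412 = -2.5365
  y_3 = 0.1786 - 0.1*2.1434 = -0.0357
Step 4: grad_x = 2*1*-2.5365 = -5.073, grad_y = 2*6*-0.0357 = -0.4287
  x_4 = -2.5365 - 0.1*-5.073 = -2.0292
  y_4 = -0.0357 - 0.1*-0.4287 = 0.0071
Step 5: grad_x = 2*1*-2.0292 = -4.0584, grad_y = 2*6*0.0071 = 0.0857
  x_5 = -2.0292 - 0.1*-4.0584 = -1.6234
  y_5 = 0.0071 - 0.1*0.0857 = -0.0014
f(-1.6234, -0.0014) = 1*(-1.6234)^2 + 6*(-0.0014)^2 = 2.6353


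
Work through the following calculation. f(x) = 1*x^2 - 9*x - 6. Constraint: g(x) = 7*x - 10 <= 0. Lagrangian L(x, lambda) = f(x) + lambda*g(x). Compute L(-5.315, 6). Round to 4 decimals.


Step 1: Evaluate f(x).
f(-5.315) = 1*(-5.315)^2 - 9*(-5.315) - 6 = 70.0842
Step 2: Evaluate g(x).
g(-5.315) = 7*-5.315 - 10 = -47.205
Step 3: Compute Lagrangian.
L = 70.0842 + 6*-47.205 = -213.1458


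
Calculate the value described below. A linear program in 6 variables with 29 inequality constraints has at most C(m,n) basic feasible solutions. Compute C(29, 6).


Each vertex corresponds to some choice of n active constraints out of m, so the number of vertices is at most C(m, n) = m! / (n!(m-n)!).
m = 29, n = 6
Numerator: 29 * 28 * 27 * 26 * 25 * 24
Denominator: 6! = 720
C(29, 6) = 475020


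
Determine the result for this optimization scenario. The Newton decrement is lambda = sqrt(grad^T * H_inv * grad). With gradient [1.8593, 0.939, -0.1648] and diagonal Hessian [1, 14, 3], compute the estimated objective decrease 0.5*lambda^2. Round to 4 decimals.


Step 1: H is diagonal, so H^(-1) * g = [1.8593, 0.0671, -0.0549].
Step 2: g^T H^(-1) g = sum_i g_i^2 / H_ii
  = (1.8593)^2/1 + (0.939)^2/14 + (-0.1648)^2/3
  = 3.457 + 0.063 + 0.0091 = 3.529
Step 3: Objective decrease = 0.5 * g^T H^(-1) g = 1.7645


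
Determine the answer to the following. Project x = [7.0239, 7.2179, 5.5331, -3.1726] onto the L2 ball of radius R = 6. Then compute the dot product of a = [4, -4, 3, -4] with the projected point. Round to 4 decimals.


Step 1: Compute ||x|| (intermediates to 6 decimals).
||x|| = sqrt(7.0239^2 + 7.2179^2 + 5.5331^2 + (-3.1726)^2) = 11.921151
Step 2: Project.
Since ||x|| > R, scale = R/||x|| = 6/11.921151 = 0.503307, proj(x) = scale * x
proj(x) = [3.535178, 3.63282, 2.784848, -1.596792]
Step 3: Dot product.
a^T * proj(x) = 4*3.535178 - 4*3.63282 + 3*2.784848 - 4*(-1.596792) = 14.3511


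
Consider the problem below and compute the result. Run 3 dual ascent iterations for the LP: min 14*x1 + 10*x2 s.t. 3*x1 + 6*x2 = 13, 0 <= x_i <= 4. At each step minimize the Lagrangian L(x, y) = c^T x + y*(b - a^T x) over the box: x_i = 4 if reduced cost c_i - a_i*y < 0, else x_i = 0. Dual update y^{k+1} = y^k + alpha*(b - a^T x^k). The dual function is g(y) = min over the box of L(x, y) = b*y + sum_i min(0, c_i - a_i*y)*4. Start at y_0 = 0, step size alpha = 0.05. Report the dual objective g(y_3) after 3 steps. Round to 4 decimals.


Dual ascent for LP: min 14*x1 + 10*x2, 3*x1 + 6*x2 = 13, 0 <= x_i <= 4
Step 1: y^k = 0.0, reduced costs: (14.0, 10.0)
  x^k = (0.0, 0.0), subgradient = b - a^T x = 13.0
  y^{k+1} = 0.0 + 0.05*13.0 = 0.65
Step 2: y^k = 0.65, reduced costs: (12.05, 6.1)
  x^k = (0.0, 0.0), subgradient = b - a^T x = 13.0
  y^{k+1} = 0.65 + 0.05*13.0 = 1.3
Step 3: y^k = 1.3, reduced costs: (10.1, 2.2)
  x^k = (0.0, 0.0), subgradient = b - a^T x = 13.0
  y^{k+1} = 1.3 + 0.05*13.0 = 1.95
Dual objective at y_3 = 1.95: reduced costs (8.15, -1.7), box minimizer x = (0.0, 4.0)
g(y_3) = b*y + (c1 - a1*y)*x1 + (c2 - a2*y)*x2 = 13*1.95 + 8.15*0.0 + (-1.7)*4.0 = 25.35 + 0.0 - 6.8 = 18.55


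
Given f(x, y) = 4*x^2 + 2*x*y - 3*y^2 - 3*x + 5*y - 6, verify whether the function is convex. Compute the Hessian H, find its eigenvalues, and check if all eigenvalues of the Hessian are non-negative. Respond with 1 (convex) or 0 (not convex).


The Hessian of f(x,y) = 4*x^2 + 2*x*y - 3*y^2 - 3*x + 5*y - 6 is:
H = [[8, 2], [2, -6]]
Trace = 8 - 6 = 2
Determinant = 8*-6 - (2)^2 = -52
Discriminant = (2)^2 - 4*-52 = 212.0
Eigenvalues: lambda_1 = -6.2801, lambda_2 = 8.2801
The function is not convex.

0


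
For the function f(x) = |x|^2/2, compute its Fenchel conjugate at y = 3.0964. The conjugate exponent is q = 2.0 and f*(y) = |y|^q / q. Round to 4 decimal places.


The conjugate exponent q satisfies 1/p + 1/q = 1.
p = 2, so q = 2/(2 - 1) = 2.0
|y|^q = 3.0964^2.0 = 9.5877
f*(3.0964) = 9.5877 / 2.0 = 4.7938


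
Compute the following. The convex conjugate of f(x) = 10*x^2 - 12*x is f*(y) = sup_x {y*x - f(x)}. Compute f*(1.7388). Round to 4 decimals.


f*(y) = sup_x {y*x - a*x^2 - b*x} = sup_x {(y-b)*x - a*x^2}
FOC: (y - b) - 2a*x = 0 => x* = (y - b)/(2a)
x* = (1.7388 + 12)/(2*10) = 0.6869
f*(1.7388) = (y-b)^2/(4a) = (1.7388 + 12)^2/(4*10)
= 188.7546/40 = 4.7189


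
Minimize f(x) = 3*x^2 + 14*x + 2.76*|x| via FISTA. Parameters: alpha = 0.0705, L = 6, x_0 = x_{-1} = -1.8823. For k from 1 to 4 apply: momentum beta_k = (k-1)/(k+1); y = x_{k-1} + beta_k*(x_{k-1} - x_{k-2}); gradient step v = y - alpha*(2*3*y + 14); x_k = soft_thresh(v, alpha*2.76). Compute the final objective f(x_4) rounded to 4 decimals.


FISTA on f(x) = 3*x^2 + 14*x + 2.76*|x|
L = 6, alpha = 0.0705
Iteration 1: beta = 0.0, y = -1.8823 + 0.0*(-1.8823 + 1.8823) = -1.8823
  grad(y) = 2.7062, v = y - alpha*grad = -2.0731
  prox(v) = soft_thresh(-2.0731, 0.1946) = -1.8785
Iteration 2: beta = 0.3333, y = -1.8785 + 0.3333*(-1.8785 + 1.8823) = -1.8772
  grad(y) = 2.7365, v = y - alpha*grad = -2.0702
  prox(v) = soft_thresh(-2.0702, 0.1946) = -1.8756
Iteration 3: beta = 0.5, y = -1.8756 + 0.5*(-1.8756 + 1.8785) = -1.8741
  grad(y) = 2.7552, v = y - alpha*grad = -2.0684
  prox(v) = soft_thresh(-2.0684, 0.1946) = -1.8738
Iteration 4: beta = 0.6, y = -1.8738 + 0.6*(-1.8738 + 1.8756) = -1.8727
  grad(y) = 2.7637, v = y - alpha*grad = -2.0676
  prox(v) = soft_thresh(-2.0676, 0.1946) = -1.873
f(x_4) = 3*(-1.873)^2 + 14*(-1.873) + 2.76*|-1.873| = -10.5281


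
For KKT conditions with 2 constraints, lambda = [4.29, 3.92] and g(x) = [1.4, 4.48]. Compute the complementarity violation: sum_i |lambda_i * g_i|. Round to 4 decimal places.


KKT complementary slackness check:
lambda_1 * g_1 = 4.29 * 1.4 = 6.006
lambda_2 * g_2 = 3.92 * 4.48 = 17.5616
Total violation = 6.006 + 17.5616 = 23.5676


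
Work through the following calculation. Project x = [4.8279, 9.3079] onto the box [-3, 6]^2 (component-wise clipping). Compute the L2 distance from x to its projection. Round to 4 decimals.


Project each component onto [-3, 6].
clip(4.8279) = 4.8279, clip(9.3079) = 6.0
Projection = [4.8279, 6.0]
Squared diffs: [0.0, 10.9422]
Distance = sqrt(10.9422) = 3.3079


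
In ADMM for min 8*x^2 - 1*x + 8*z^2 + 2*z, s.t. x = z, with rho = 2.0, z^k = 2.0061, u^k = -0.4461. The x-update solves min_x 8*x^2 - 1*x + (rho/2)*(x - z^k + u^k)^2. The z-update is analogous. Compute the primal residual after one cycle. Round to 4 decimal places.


ADMM iteration with rho = 2.0, z^k = 2.0061, u^k = -0.4461
Step 1: x-update.
Minimize 8*x^2 - 1*x + (2.0/2)*(x - 2.0061 - 0.4461)^2
FOC: (2*8 + 2.0)*x = 1 + 2.0*(2.0061 + 0.4461)
x^{k+1} = 0.328
Step 2: z-update.
Minimize 8*z^2 + 2*z + (2.0/2)*(0.328 - z - 0.4461)^2
FOC: (2*8 + 2.0)*z = -2 + 2.0*(0.328 - 0.4461)
z^{k+1} = -0.1242
Step 3: u-update.
u^{k+1} = -0.4461 + 0.328 + 0.1242 = 0.0062
Step 4: Primal residual = |0.328 + 0.1242| = 0.4523


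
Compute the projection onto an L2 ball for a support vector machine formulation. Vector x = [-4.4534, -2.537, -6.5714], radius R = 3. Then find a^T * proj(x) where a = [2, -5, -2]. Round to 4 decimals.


Step 1: Compute ||x|| (intermediates to 6 decimals).
||x|| = sqrt((-4.4534)^2 + (-2.537)^2 + (-6.5714)^2) = 8.333813
Step 2: Project.
Since ||x|| > R, scale = R/||x|| = 3/8.333813 = 0.359979, proj(x) = scale * x
proj(x) = [-1.60313, -0.913267, -2.365566]
Step 3: Dot product.
a^T * proj(x) = 2*(-1.60313) - 5*(-0.913267) - 2*(-2.365566) = 6.0912


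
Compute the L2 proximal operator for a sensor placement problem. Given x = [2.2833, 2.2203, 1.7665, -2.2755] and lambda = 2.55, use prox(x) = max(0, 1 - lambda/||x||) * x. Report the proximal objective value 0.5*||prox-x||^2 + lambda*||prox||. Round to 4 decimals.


Step 1: Compute ||x||.
||x|| = 4.2944
Step 2: Compute scaling factor.
scale = max(0, 1 - 2.55/4.2944) = 0.4062
Step 3: prox(x) = [0.9275, 0.9019, 0.7176, -0.9243]
||prox(x)|| = 1.7444
Step 4: Proximal objective.
0.5*||prox-x||^2 = 3.2513
lambda*||prox|| = 4.4482
Total = 7.6994


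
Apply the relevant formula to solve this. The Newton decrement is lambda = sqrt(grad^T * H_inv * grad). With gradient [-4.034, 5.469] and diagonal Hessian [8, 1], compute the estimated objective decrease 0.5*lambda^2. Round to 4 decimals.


Step 1: H is diagonal, so H^(-1) * g = [-0.5043, 5.469].
Step 2: g^T H^(-1) g = sum_i g_i^2 / H_ii
  = (-4.034)^2/8 + (5.469)^2/1
  = 2.0341 + 29.91 = 31.9441
Step 3: Objective decrease = 0.5 * g^T H^(-1) g = 15.9721


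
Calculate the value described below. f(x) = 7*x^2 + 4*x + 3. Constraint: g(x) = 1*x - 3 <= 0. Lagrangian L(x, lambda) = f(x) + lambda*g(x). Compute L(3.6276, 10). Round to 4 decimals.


Step 1: Evaluate f(x).
f(3.6276) = 7*3.6276^2 + 4*3.6276 + 3 = 109.6268
Step 2: Evaluate g(x).
g(3.6276) = 1*3.6276 - 3 = 0.6276
Step 3: Compute Lagrangian.
L = 109.6268 + 10*0.6276 = 115.9028


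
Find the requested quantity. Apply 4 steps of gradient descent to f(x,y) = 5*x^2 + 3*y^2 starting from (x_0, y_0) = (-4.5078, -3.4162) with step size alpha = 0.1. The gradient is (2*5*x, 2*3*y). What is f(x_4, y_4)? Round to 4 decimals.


Gradient descent on f(x,y) = 5*x^2 + 3*y^2.
Starting point: (-4.5078, -3.4162), alpha = 0.1
Step 1: grad_x = 2*5*-4.5078 = -45.078, grad_y = 2*3*-3.4162 = -20.4972
  x_1 = -4.5078 - 0.1*-45.078 = 0.0
  y_1 = -3.4162 - 0.1*-20.4972 = -1.3665
Step 2: grad_x = 2*5*0.0 = 0.0, grad_y = 2*3*-1.3665 = -8.1989
  x_2 = 0.0 - 0.1*0.0 = 0.0
  y_2 = -1.3665 - 0.1*-8.1989 = -0.5466
Step 3: grad_x = 2*5*0.0 = 0.0, grad_y = 2*3*-0.5466 = -3.2796
  x_3 = 0.0 - 0.1*0.0 = 0.0
  y_3 = -0.5466 - 0.1*-3.2796 = -0.2186
Step 4: grad_x = 2*5*0.0 = 0.0, grad_y = 2*3*-0.2186 = -1.3118
  x_4 = 0.0 - 0.1*0.0 = 0.0
  y_4 = -0.2186 - 0.1*-1.3118 = -0.0875
f(0.0, -0.0875) = 5*0.0^2 + 3*(-0.0875)^2 = 0.0229


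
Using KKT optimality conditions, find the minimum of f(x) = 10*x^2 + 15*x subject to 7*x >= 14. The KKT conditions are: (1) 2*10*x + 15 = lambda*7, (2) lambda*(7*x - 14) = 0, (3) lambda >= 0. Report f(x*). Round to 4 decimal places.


Step 1: Try lambda = 0 (constraint inactive).
x_unc = -15/(2*10) = -0.75
Check: 7*-0.75 = -5.25 < 14 -- violated!
Step 2: Constraint must be active: 7*x = 14
x* = 14/7 = 2.0
lambda = (2*10*2.0 + 15)/7 = 7.8571
Step 3: Compute optimal value.
f(x*) = 10*2.0^2 + 15*2.0 = 70.0


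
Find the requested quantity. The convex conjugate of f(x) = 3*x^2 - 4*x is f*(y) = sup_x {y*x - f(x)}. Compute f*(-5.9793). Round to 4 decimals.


f*(y) = sup_x {y*x - a*x^2 - b*x} = sup_x {(y-b)*x - a*x^2}
FOC: (y - b) - 2a*x = 0 => x* = (y - b)/(2a)
x* = (-5.9793 + 4)/(2*3) = -0.3299
f*(-5.9793) = (y-b)^2/(4a) = (-5.9793 + 4)^2/(4*3)
= 3.9176/12 = 0.3265


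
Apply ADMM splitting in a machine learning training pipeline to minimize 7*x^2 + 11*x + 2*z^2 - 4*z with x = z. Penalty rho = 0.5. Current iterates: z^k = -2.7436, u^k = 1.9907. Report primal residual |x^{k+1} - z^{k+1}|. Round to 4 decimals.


ADMM iteration with rho = 0.5, z^k = -2.7436, u^k = 1.9907
Step 1: x-update.
Minimize 7*x^2 + 11*x + (0.5/2)*(x + 2.7436 + 1.9907)^2
FOC: (2*7 + 0.5)*x = -11 + 0.5*(-2.7436 - 1.9907)
x^{k+1} = -0.9219
Step 2: z-update.
Minimize 2*z^2 - 4*z + (0.5/2)*(-0.9219 - z + 1.9907)^2
FOC: (2*2 + 0.5)*z = 4 + 0.5*(-0.9219 + 1.9907)
z^{k+1} = 1.0076
Step 3: u-update.
u^{k+1} = 1.9907 - 0.9219 - 1.0076 = 0.0612
Step 4: Primal residual = |-0.9219 - 1.0076| = 1.9295


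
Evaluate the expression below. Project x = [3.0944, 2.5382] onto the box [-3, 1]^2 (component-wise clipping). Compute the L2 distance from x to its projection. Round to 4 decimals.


Project each component onto [-3, 1].
clip(3.0944) = 1.0, clip(2.5382) = 1.0
Projection = [1.0, 1.0]
Squared diffs: [4.3865, 2.3661]
Distance = sqrt(6.7526) = 2.5986


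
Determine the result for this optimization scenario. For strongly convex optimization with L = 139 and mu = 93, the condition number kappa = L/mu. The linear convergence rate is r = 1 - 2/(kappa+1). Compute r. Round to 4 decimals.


Step 1: Compute the condition number.
kappa = L/mu = 139/93 = 1.4946
Step 2: Compute the convergence rate.
r = 1 - 2/(kappa + 1) = 1 - 2*mu/(L + mu) = (L - mu)/(L + mu) = 46/232 = 0.1983


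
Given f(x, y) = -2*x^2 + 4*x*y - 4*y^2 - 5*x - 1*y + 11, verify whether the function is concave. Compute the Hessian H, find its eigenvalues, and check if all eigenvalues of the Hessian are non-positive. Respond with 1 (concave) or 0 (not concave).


The Hessian of f(x,y) = -2*x^2 + 4*x*y - 4*y^2 - 5*x - 1*y + 11 is:
H = [[-4, 4], [4, -8]]
Trace = -4 - 8 = -12
Determinant = -4*-8 - (4)^2 = 16
Discriminant = (-12)^2 - 4*16 = 80.0
Eigenvalues: lambda_1 = -10.4721, lambda_2 = -1.5279
The function is concave.

1


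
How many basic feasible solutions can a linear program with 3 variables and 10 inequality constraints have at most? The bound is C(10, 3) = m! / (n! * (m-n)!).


Each vertex corresponds to some choice of n active constraints out of m, so the number of vertices is at most C(m, n) = m! / (n!(m-n)!).
m = 10, n = 3
Numerator: 10 * 9 * 8
Denominator: 3! = 6
C(10, 3) = 120


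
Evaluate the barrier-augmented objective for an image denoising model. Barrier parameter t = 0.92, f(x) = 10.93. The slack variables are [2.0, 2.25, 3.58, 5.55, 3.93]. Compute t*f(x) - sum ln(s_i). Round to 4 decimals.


Step 1: Compute log-barrier.
ln values: [0.6931, 0.8109, 1.2754, 1.7138, 1.3686]
phi = -(0.6931 + 0.8109 + 1.2754 + 1.7138 + 1.3686) = -5.8619
Step 2: Compute augmented objective.
t*f(x) = 0.92*10.93 = 10.0556
Total = 10.0556 - 5.8619 = 4.1937


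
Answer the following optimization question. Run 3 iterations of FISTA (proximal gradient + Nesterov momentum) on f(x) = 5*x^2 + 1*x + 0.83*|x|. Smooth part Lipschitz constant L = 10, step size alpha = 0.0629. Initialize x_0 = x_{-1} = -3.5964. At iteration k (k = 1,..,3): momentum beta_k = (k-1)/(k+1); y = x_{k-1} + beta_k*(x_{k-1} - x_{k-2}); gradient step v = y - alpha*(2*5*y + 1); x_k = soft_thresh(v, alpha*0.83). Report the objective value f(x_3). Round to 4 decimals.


FISTA on f(x) = 5*x^2 + 1*x + 0.83*|x|
L = 10, alpha = 0.0629
Iteration 1: beta = 0.0, y = -3.5964 + 0.0*(-3.5964 + 3.5964) = -3.5964
  grad(y) = -34.964, v = y - alpha*grad = -1.3972
  prox(v) = soft_thresh(-1.3972, 0.0522) = -1.345
Iteration 2: beta = 0.3333, y = -1.345 + 0.3333*(-1.345 + 3.5964) = -0.5945
  grad(y) = -4.9448, v = y - alpha*grad = -0.2835
  prox(v) = soft_thresh(-0.2835, 0.0522) = -0.2312
Iteration 3: beta = 0.5, y = -0.2312 + 0.5*(-0.2312 + 1.345) = 0.3256
  grad(y) = 4.2561, v = y - alpha*grad = 0.0579
  prox(v) = soft_thresh(0.0579, 0.0522) = 0.0057
f(x_3) = 5*0.0057^2 + 1*0.0057 + 0.83*|0.0057| = 0.0106


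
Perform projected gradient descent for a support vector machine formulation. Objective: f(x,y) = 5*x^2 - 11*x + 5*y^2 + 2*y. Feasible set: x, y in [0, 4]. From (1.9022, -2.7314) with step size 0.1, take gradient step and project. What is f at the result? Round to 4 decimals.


Step 1: Compute gradient at (1.9022, -2.7314).
grad_x = 2*5*1.9022 - 11 = 8.022
grad_y = 2*5*-2.7314 + 2 = -25.314
Step 2: Gradient step.
x_raw = 1.9022 - 0.1*8.022 = 1.1
y_raw = -2.7314 - 0.1*-25.314 = -0.2
Step 3: Project onto [0, 4].
x_proj = clip(1.1) = 1.1
y_proj = clip(-0.2) = 0.0
Step 4: Evaluate f.
f(1.1, 0.0) = -6.05


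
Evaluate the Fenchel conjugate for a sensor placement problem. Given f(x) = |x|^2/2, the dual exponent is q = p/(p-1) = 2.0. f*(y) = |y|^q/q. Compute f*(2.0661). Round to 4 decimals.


The conjugate exponent q satisfies 1/p + 1/q = 1.
p = 2, so q = 2/(2 - 1) = 2.0
|y|^q = 2.0661^2.0 = 4.2688
f*(2.0661) = 4.2688 / 2.0 = 2.1344


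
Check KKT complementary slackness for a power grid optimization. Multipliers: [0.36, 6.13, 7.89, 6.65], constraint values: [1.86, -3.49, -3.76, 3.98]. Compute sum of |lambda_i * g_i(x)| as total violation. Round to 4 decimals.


KKT complementary slackness check:
lambda_1 * g_1 = 0.36 * 1.86 = 0.6696
lambda_2 * g_2 = 6.13 * -3.49 = -21.3937
lambda_3 * g_3 = 7.89 * -3.76 = -29.6664
lambda_4 * g_4 = 6.65 * 3.98 = 26.467
Total violation = 0.6696 + 21.3937 + 29.6664 + 26.467 = 78.1967


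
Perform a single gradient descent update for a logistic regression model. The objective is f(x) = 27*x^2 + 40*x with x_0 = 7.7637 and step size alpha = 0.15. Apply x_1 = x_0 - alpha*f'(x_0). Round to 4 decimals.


We compute the gradient at x_0 and apply the update.
f'(x) = 54*x + 40
f'(7.7637) = 54*7.7637 + 40 = 459.2398
x_1 = 7.7637 - 0.15*459.2398 = -61.1223


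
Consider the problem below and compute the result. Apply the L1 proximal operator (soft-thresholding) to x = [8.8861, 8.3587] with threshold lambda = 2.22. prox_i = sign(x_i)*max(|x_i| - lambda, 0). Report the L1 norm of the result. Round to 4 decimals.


Soft-thresholding with lambda = 2.22:
prox(8.8861) = sign(8.8861)*max(|8.8861| - 2.22, 0) = 6.6661
prox(8.3587) = sign(8.3587)*max(|8.3587| - 2.22, 0) = 6.1387
prox(x) = [6.6661, 6.1387]
||prox(x)||_1 = 6.6661 + 6.1387 = 12.8048


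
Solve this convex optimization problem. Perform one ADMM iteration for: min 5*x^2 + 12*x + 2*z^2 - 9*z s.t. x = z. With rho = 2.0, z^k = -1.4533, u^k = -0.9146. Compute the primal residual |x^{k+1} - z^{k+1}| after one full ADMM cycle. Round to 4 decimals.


ADMM iteration with rho = 2.0, z^k = -1.4533, u^k = -0.9146
Step 1: x-update.
Minimize 5*x^2 + 12*x + (2.0/2)*(x + 1.4533 - 0.9146)^2
FOC: (2*5 + 2.0)*x = -12 + 2.0*(-1.4533 + 0.9146)
x^{k+1} = -1.0898
Step 2: z-update.
Minimize 2*z^2 - 9*z + (2.0/2)*(-1.0898 - z - 0.9146)^2
FOC: (2*2 + 2.0)*z = 9 + 2.0*(-1.0898 - 0.9146)
z^{k+1} = 0.8319
Step 3: u-update.
u^{k+1} = -0.9146 - 1.0898 - 0.8319 = -2.8363
Step 4: Primal residual = |-1.0898 - 0.8319| = 1.9217


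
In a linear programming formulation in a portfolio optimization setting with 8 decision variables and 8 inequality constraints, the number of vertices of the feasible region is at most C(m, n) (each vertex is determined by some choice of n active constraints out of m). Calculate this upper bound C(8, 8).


Each vertex corresponds to some choice of n active constraints out of m, so the number of vertices is at most C(m, n) = m! / (n!(m-n)!).
m = 8, n = 8
Numerator: 8 * 7 * 6 * 5 * 4 * 3 * 2 * 1
Denominator: 8! = 40320
C(8, 8) = 1


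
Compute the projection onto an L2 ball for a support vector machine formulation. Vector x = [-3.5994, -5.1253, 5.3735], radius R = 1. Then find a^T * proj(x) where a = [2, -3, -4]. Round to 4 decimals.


Step 1: Compute ||x|| (intermediates to 6 decimals).
||x|| = sqrt((-3.5994)^2 + (-5.1253)^2 + 5.3735^2) = 8.252205
Step 2: Project.
Since ||x|| > R, scale = R/||x|| = 1/8.252205 = 0.12118, proj(x) = scale * x
proj(x) = [-0.436175, -0.621084, 0.651161]
Step 3: Dot product.
a^T * proj(x) = 2*(-0.436175) - 3*(-0.621084) - 4*0.651161 = -1.6137


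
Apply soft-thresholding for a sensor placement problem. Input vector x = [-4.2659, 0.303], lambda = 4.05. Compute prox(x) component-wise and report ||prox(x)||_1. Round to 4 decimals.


Soft-thresholding with lambda = 4.05:
prox(-4.2659) = sign(-4.2659)*max(|-4.2659| - 4.05, 0) = -0.2159
prox(0.303) = sign(0.303)*max(|0.303| - 4.05, 0) = 0.0
prox(x) = [-0.2159, 0.0]
||prox(x)||_1 = 0.2159 + 0.0 = 0.2159


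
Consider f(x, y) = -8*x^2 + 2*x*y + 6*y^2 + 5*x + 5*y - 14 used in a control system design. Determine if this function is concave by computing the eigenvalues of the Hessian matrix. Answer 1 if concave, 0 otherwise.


The Hessian of f(x,y) = -8*x^2 + 2*x*y + 6*y^2 + 5*x + 5*y - 14 is:
H = [[-16, 2], [2, 12]]
Trace = -16 + 12 = -4
Determinant = -16*12 - (2)^2 = -196
Discriminant = (-4)^2 - 4*-196 = 800.0
Eigenvalues: lambda_1 = -16.1421, lambda_2 = 12.1421
The function is not concave.

0


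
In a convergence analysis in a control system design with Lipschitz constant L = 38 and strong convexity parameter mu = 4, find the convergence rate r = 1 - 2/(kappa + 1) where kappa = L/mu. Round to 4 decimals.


Step 1: Compute the condition number.
kappa = L/mu = 38/4 = 9.5
Step 2: Compute the convergence rate.
r = 1 - 2/(kappa + 1) = 1 - 2*mu/(L + mu) = (L - mu)/(L + mu) = 34/42 = 0.8095


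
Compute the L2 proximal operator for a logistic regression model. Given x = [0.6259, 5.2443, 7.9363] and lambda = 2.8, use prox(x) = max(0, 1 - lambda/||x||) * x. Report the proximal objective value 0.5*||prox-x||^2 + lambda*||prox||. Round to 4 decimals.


Step 1: Compute ||x||.
||x|| = 9.5331
Step 2: Compute scaling factor.
scale = max(0, 1 - 2.8/9.5331) = 0.7063
Step 3: prox(x) = [0.4421, 3.704, 5.6053]
||prox(x)|| = 6.7331
Step 4: Proximal objective.
0.5*||prox-x||^2 = 3.92
lambda*||prox|| = 18.8527
Total = 22.7726


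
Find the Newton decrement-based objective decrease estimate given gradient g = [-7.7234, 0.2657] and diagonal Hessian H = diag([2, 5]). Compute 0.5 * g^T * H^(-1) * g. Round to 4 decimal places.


Step 1: H is diagonal, so H^(-1) * g = [-3.8617, 0.0531].
Step 2: g^T H^(-1) g = sum_i g_i^2 / H_ii
  = (-7.7234)^2/2 + (0.2657)^2/5
  = 29.8255 + 0.0141 = 29.8396
Step 3: Objective decrease = 0.5 * g^T H^(-1) g = 14.9198


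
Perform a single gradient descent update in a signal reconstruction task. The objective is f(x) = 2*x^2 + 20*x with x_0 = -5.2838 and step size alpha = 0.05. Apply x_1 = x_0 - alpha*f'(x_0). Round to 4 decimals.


We compute the gradient at x_0 and apply the update.
f'(x) = 4*x + 20
f'(-5.2838) = 4*-5.2838 + 20 = -1.1352
x_1 = -5.2838 - 0.05*-1.1352 = -5.227


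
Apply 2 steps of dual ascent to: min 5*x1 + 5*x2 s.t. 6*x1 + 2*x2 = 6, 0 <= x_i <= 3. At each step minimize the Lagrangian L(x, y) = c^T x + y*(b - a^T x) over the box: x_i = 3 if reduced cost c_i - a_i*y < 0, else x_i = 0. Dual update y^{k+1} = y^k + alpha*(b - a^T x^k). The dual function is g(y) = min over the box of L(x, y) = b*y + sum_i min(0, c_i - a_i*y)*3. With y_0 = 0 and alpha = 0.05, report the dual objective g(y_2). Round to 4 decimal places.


Dual ascent for LP: min 5*x1 + 5*x2, 6*x1 + 2*x2 = 6, 0 <= x_i <= 3
Step 1: y^k = 0.0, reduced costs: (5.0, 5.0)
  x^k = (0.0, 0.0), subgradient = b - a^T x = 6.0
  y^{k+1} = 0.0 + 0.05*6.0 = 0.3
Step 2: y^k = 0.3, reduced costs: (3.2, 4.4)
  x^k = (0.0, 0.0), subgradient = b - a^T x = 6.0
  y^{k+1} = 0.3 + 0.05*6.0 = 0.6
Dual objective at y_2 = 0.6: reduced costs (1.4, 3.8), box minimizer x = (0.0, 0.0)
g(y_2) = b*y + (c1 - a1*y)*x1 + (c2 - a2*y)*x2 = 6*0.6 + 1.4*0.0 + 3.8*0.0 = 3.6 + 0.0 + 0.0 = 3.6


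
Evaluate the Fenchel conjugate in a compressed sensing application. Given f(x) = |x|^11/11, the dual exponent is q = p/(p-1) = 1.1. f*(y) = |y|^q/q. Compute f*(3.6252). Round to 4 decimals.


The conjugate exponent q satisfies 1/p + 1/q = 1.
p = 11, so q = 11/(11 - 1) = 1.1
|y|^q = 3.6252^1.1 = 4.1235
f*(3.6252) = 4.1235 / 1.1 = 3.7486


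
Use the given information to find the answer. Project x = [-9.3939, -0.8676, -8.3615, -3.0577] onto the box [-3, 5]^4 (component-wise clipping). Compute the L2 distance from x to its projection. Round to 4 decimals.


Project each component onto [-3, 5].
clip(-9.3939) = -3.0, clip(-0.8676) = -0.8676, clip(-8.3615) = -3.0, clip(-3.0577) = -3.0
Projection = [-3.0, -0.8676, -3.0, -3.0]
Squared diffs: [40.882, 0.0, 28.7457, 0.0033]
Distance = sqrt(69.631) = 8.3445


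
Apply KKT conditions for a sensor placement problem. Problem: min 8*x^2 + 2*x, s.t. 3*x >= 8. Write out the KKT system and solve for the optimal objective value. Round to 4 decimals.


Step 1: Try lambda = 0 (constraint inactive).
x_unc = -2/(2*8) = -0.125
Check: 3*-0.125 = -0.375 < 8 -- violated!
Step 2: Constraint must be active: 3*x = 8
x* = 8/3 = 2.6667 (rounded; the exact value 8/3 is used below)
lambda = (2*8*(8/3) + 2)/3 = 14.8889
Step 3: Compute optimal value.
f(x*) = 8*(8/3)^2 + 2*(8/3) = 62.2222


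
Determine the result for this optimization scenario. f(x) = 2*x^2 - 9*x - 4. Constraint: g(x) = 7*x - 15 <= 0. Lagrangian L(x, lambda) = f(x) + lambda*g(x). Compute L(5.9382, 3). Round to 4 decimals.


Step 1: Evaluate f(x).
f(5.9382) = 2*5.9382^2 - 9*5.9382 - 4 = 13.0806
Step 2: Evaluate g(x).
g(5.9382) = 7*5.9382 - 15 = 26.5674
Step 3: Compute Lagrangian.
L = 13.0806 + 3*26.5674 = 92.7828


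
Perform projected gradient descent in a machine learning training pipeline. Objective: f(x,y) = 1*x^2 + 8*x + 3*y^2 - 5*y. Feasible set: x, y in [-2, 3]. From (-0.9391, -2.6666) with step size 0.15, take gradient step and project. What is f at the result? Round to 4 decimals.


Step 1: Compute gradient at (-0.9391, -2.6666).
grad_x = 2*1*-0.9391 + 8 = 6.1218
grad_y = 2*3*-2.6666 - 5 = -20.9996
Step 2: Gradient step.
x_raw = -0.9391 - 0.15*6.1218 = -1.8574
y_raw = -2.6666 - 0.15*-20.9996 = 0.4833
Step 3: Project onto [-2, 3].
x_proj = clip(-1.8574) = -1.8574
y_proj = clip(0.4833) = 0.4833
Step 4: Evaluate f.
f(-1.8574, 0.4833) = -13.125


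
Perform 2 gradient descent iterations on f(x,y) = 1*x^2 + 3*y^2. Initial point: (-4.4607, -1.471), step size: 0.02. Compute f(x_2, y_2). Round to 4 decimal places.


Gradient descent on f(x,y) = 1*x^2 + 3*y^2.
Starting point: (-4.4607, -1.471), alpha = 0.02
Step 1: grad_x = 2*1*-4.4607 = -8.9214, grad_y = 2*3*-1.471 = -8.826
  x_1 = -4.4607 - 0.02*-8.9214 = -4.2823
  y_1 = -1.471 - 0.02*-8.826 = -1.2945
Step 2: grad_x = 2*1*-4.2823 = -8.5645, grad_y = 2*3*-1.2945 = -7.7669
  x_2 = -4.2823 - 0.02*-8.5645 = -4.111
  y_2 = -1.2945 - 0.02*-7.7669 = -1.1391
f(-4.111, -1.1391) = 1*(-4.111)^2 + 3*(-1.1391)^2 = 20.7931


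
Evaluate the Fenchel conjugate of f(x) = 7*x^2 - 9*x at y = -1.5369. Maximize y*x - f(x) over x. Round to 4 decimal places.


f*(y) = sup_x {y*x - a*x^2 - b*x} = sup_x {(y-b)*x - a*x^2}
FOC: (y - b) - 2a*x = 0 => x* = (y - b)/(2a)
x* = (-1.5369 + 9)/(2*7) = 0.5331
f*(-1.5369) = (y-b)^2/(4a) = (-1.5369 + 9)^2/(4*7)
= 55.6979/28 = 1.9892
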